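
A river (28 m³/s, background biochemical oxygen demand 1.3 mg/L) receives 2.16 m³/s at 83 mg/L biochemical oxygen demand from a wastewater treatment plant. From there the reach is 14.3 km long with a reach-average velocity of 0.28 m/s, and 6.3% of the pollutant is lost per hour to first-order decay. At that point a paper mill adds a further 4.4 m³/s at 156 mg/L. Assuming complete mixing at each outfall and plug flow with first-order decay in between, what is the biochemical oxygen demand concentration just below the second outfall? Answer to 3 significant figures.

Flow-weighted average: C = (28.00·1.300 + 2.160·83.00) / 30.16 = 215.7/30.16 = 7.151 mg/L; combined flow 30.16 m³/s.
Travel time t = 14.3·1000 / 0.28 = 51070 s = 14.19 h.
6.3%/h lost → k = −ln(1 − 0.063) = 0.06507 h⁻¹.
Applying C = C₀e^(−kt): 7.151 × 0.3973 = 2.841 mg/L.
At the second outfall, C = (30.16·2.841 + 4.400·156.0) / (30.16 + 4.400) = 22.34 mg/L.

22.3 mg/L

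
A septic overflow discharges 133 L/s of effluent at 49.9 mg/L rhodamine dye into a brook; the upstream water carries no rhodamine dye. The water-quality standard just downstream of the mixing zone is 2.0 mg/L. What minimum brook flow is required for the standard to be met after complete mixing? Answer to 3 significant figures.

Set C_mix = 2.0: (Q·0 + 133.0·49.90) / (Q + 133.0) = 2.0
→ Q = 133.0·(49.90 − 2.0)/(2.0 − 0) = 3185 L/s.

3190 L/s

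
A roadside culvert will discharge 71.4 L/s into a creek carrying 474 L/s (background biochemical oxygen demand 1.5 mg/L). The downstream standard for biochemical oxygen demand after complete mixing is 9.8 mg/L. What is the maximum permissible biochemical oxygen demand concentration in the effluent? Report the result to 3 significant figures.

64.9 mg/L

At the limit, (Qr·Cr + Qe·Cₑ)/(Qr + Qe) = 9.8:
Cₑ = (545.4·9.8 − 474.0·1.500) / 71.40 = 64.90 mg/L.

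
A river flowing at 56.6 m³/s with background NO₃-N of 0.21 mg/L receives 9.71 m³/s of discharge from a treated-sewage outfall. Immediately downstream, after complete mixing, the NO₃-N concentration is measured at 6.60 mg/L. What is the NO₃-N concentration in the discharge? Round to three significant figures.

Mass balance: 56.60·0.2100 + 9.710·Cₑ = 66.31·6.600
→ Cₑ = (66.31·6.600 − 56.60·0.2100) / 9.710 = 43.85 mg/L.

43.8 mg/L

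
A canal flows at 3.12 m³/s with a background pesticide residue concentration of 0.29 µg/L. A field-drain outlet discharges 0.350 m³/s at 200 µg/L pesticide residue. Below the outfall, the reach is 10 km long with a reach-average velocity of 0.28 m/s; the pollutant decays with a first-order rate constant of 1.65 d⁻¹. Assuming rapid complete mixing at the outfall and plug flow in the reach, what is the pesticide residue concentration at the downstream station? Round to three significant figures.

Mixed concentration C = ΣQC/ΣQ = (3.120·0.2900 + 0.3500·200.0) / 3.470 = 70.90/3.470 = 20.43 µg/L.
Travel time t = 10·1000 / 0.28 = 35710 s = 9.921 h.
Applying C = C₀e^(−kt): 20.43 × 0.5056 = 10.33 µg/L.

10.3 µg/L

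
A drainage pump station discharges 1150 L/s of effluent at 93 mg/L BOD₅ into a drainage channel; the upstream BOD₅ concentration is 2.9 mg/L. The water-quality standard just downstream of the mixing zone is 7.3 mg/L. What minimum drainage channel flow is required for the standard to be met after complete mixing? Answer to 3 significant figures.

22400 L/s

Set C_mix = 7.3: (Q·2.900 + 1150·93.00) / (Q + 1150) = 7.3
→ Q = 1150·(93.00 − 7.3)/(7.3 − 2.900) = 22400 L/s.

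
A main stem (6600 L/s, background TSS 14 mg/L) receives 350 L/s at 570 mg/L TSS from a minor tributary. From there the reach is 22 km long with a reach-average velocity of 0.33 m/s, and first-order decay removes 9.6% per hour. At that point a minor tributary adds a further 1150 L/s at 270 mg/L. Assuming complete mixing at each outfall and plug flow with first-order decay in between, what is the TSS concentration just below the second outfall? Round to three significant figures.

43.9 mg/L

After mixing, C = (6600·14.00 + 350.0·570.0) / 6950 = 291900/6950 = 42.00 mg/L; combined flow 6950 L/s.
Travel time t = 22·1000 / 0.33 = 66670 s = 18.52 h.
9.6%/h lost → k = −ln(1 − 0.096) = 0.1009 h⁻¹.
Decay over the reach: 42.00·exp(−kt) = 42.00·0.1543 = 6.480 mg/L.
At the second outfall, C = (6950·6.480 + 1150·270.0) / (6950 + 1150) = 43.89 mg/L.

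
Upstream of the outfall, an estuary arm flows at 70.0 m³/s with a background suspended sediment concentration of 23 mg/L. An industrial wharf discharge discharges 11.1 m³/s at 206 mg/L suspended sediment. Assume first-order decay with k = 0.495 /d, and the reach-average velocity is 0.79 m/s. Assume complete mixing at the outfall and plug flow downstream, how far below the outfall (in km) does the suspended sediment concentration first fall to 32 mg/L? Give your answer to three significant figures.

Conservation of mass: C = (70.00·23.00 + 11.10·206.0) / 81.10 = 3897/81.10 = 48.05 mg/L.
Set 48.05·exp(−k·t) = 32 → t = ln(48.05/32)/k = 70940 s = 19.71 h.
Distance = v·t = 0.79·70940 = 56040 m = 56.04 km.

56.0 km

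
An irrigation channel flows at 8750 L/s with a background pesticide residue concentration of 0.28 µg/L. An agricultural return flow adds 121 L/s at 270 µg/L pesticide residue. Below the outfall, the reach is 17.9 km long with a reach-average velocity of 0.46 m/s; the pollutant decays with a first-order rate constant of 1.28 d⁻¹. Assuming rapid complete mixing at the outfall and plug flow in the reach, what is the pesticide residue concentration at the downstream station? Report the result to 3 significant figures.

Flow-weighted average: C = (8750·0.2800 + 121.0·270.0) / 8871 = 35120/8871 = 3.959 µg/L.
Travel time t = 17.9·1000 / 0.46 = 38910 s = 10.81 h.
First-order decay: C = 3.959·exp(−k·t) = 3.959·0.5619 = 2.224 µg/L.

2.22 µg/L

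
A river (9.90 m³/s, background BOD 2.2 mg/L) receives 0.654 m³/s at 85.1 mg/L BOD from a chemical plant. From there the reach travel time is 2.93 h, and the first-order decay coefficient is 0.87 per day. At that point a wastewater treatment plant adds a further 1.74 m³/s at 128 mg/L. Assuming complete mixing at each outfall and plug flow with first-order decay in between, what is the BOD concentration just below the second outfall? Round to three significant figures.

Mixed concentration C = ΣQC/ΣQ = (9.900·2.200 + 0.6540·85.10) / 10.55 = 77.44/10.55 = 7.337 mg/L; combined flow 10.55 m³/s.
Decay over the reach: 7.337·exp(−kt) = 7.337·0.8992 = 6.598 mg/L.
Second outfall: C = (10.55·6.598 + 1.740·128.0)/12.29 = 23.78 mg/L.

23.8 mg/L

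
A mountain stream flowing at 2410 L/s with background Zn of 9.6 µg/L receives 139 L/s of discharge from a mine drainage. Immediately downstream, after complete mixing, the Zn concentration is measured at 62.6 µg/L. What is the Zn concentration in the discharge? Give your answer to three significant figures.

Mass balance: 2410·9.600 + 139.0·Cₑ = 2549·62.60
→ Cₑ = (2549·62.60 − 2410·9.600) / 139.0 = 981.5 µg/L.

982 µg/L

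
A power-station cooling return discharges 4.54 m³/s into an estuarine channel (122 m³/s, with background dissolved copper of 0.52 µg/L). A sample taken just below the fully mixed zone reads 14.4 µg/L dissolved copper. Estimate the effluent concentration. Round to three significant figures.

Mass balance: 122.0·0.5200 + 4.540·Cₑ = 126.5·14.40
→ Cₑ = (126.5·14.40 − 122.0·0.5200) / 4.540 = 387.4 µg/L.

387 µg/L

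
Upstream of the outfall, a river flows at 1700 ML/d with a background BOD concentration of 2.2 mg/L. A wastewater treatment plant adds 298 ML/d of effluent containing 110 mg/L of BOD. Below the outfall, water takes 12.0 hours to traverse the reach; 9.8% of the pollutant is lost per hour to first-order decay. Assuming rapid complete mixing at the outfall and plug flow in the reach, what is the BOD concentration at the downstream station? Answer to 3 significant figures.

Mixed concentration C = ΣQC/ΣQ = (1700·2.200 + 298.0·110.0) / 1998 = 36520/1998 = 18.28 mg/L.
9.8%/h lost → k = −ln(1 − 0.098) = 0.1031 h⁻¹.
Decay over the reach: 18.28·exp(−kt) = 18.28·0.2901 = 5.302 mg/L.

5.30 mg/L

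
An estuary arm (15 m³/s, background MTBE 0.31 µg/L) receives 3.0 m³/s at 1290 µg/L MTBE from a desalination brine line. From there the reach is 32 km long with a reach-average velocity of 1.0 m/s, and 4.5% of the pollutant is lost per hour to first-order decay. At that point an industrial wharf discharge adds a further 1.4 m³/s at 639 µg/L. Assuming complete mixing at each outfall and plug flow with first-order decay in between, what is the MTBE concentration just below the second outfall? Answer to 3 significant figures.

179 µg/L

Mixed concentration C = ΣQC/ΣQ = (15.00·0.3100 + 3.000·1290) / 18.00 = 3875/18.00 = 215.3 µg/L; combined flow 18.00 m³/s.
Travel time t = 32·1000 / 1.0 = 32000 s = 8.889 h.
4.5%/h lost → k = −ln(1 − 0.045) = 0.04604 h⁻¹.
After decay, C = 215.3 × e^(−kt) = 215.3 × 0.6641 = 143.0 µg/L.
At the second outfall, C = (18.00·143.0 + 1.400·639.0) / (18.00 + 1.400) = 178.8 µg/L.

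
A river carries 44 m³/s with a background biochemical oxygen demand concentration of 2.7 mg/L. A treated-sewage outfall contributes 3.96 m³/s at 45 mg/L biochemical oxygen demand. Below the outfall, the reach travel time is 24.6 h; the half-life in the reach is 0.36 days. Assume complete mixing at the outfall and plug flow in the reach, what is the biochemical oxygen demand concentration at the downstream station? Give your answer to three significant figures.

0.861 mg/L

Mass balance: C = (44.00·2.700 + 3.960·45.00) / 47.96 = 297.0/47.96 = 6.193 mg/L.
Half-life 0.36 d → k = ln 2 / 0.36 = 1.925 d⁻¹.
First-order decay: C = 6.193·exp(−k·t) = 6.193·0.1390 = 0.8606 mg/L.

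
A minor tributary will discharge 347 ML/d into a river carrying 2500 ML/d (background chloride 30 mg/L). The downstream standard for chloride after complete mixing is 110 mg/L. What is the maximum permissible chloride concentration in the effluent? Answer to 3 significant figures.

At the limit, (Qr·Cr + Qe·Cₑ)/(Qr + Qe) = 110:
Cₑ = (2847·110 − 2500·30.00) / 347.0 = 686.4 mg/L.

686 mg/L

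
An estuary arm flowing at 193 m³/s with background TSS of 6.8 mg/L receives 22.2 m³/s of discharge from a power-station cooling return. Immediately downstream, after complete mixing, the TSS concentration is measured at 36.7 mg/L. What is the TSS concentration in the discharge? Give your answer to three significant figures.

Mass balance: 193.0·6.800 + 22.20·Cₑ = 215.2·36.70
→ Cₑ = (215.2·36.70 − 193.0·6.800) / 22.20 = 296.6 mg/L.

297 mg/L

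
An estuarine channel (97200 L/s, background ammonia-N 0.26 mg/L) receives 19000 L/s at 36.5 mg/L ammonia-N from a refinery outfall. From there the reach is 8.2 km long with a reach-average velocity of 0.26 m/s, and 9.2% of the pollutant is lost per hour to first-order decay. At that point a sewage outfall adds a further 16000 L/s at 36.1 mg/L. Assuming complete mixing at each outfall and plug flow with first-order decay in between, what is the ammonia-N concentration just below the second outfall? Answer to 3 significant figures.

6.70 mg/L

Mixed concentration C = ΣQC/ΣQ = (97200·0.2600 + 19000·36.50) / 116200 = 718800/116200 = 6.186 mg/L; combined flow 116200 L/s.
Travel time t = 8.2·1000 / 0.26 = 31540 s = 8.761 h.
9.2%/h lost → k = −ln(1 − 0.092) = 0.09651 h⁻¹.
Decay over the reach: 6.186·exp(−kt) = 6.186·0.4293 = 2.656 mg/L.
Second outfall: C = (116200·2.656 + 16000·36.10)/132200 = 6.703 mg/L.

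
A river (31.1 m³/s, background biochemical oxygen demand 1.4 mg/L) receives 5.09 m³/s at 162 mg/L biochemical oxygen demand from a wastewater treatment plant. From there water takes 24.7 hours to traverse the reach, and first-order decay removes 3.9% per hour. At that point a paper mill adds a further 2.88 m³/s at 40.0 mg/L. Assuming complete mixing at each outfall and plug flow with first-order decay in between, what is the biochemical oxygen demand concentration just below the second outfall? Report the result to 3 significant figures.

Mixed concentration C = ΣQC/ΣQ = (31.10·1.400 + 5.090·162.0) / 36.19 = 868.1/36.19 = 23.99 mg/L; combined flow 36.19 m³/s.
3.9%/h lost → k = −ln(1 − 0.039) = 0.03978 h⁻¹.
Decay over the reach: 23.99·exp(−kt) = 23.99·0.3743 = 8.980 mg/L.
Second outfall: C = (36.19·8.980 + 2.880·40.00)/39.07 = 11.27 mg/L.

11.3 mg/L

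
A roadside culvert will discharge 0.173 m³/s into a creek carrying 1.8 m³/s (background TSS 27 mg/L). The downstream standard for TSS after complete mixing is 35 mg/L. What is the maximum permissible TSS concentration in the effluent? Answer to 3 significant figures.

At the limit, (Qr·Cr + Qe·Cₑ)/(Qr + Qe) = 35:
Cₑ = (1.973·35 − 1.800·27.00) / 0.1730 = 118.2 mg/L.

118 mg/L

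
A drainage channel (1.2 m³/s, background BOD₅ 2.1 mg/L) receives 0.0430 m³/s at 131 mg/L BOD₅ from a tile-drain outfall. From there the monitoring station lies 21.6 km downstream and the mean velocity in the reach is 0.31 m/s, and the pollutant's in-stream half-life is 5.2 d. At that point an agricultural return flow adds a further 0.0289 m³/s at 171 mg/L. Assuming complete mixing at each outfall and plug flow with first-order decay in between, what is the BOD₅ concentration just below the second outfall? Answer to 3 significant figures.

Conservation of mass: C = (1.200·2.100 + 0.04300·131.0) / 1.243 = 8.153/1.243 = 6.559 mg/L; combined flow 1.243 m³/s.
Travel time t = 21.6·1000 / 0.31 = 69680 s = 19.35 h.
Half-life 5.2 d → k = ln 2 / 5.2 = 0.1333 d⁻¹.
First-order decay: C = 6.559·exp(−k·t) = 6.559·0.8981 = 5.891 mg/L.
Second outfall: C = (1.243·5.891 + 0.02890·171.0)/1.272 = 9.642 mg/L.

9.64 mg/L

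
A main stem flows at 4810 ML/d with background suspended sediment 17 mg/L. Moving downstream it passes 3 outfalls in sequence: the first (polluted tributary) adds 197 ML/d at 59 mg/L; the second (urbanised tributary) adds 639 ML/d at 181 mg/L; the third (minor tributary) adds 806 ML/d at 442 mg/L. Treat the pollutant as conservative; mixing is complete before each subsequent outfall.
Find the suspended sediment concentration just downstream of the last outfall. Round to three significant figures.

87.6 mg/L

Below outfall 1: Q → 5007 ML/d, C = (4810·17.00 + 197.0·59.00)/5007 = 18.65 mg/L.
Below outfall 2: Q → 5646 ML/d, C = (5007·18.65 + 639.0·181.0)/5646 = 37.03 mg/L.
Below outfall 3: Q → 6452 ML/d, C = (5646·37.03 + 806.0·442.0)/6452 = 87.62 mg/L.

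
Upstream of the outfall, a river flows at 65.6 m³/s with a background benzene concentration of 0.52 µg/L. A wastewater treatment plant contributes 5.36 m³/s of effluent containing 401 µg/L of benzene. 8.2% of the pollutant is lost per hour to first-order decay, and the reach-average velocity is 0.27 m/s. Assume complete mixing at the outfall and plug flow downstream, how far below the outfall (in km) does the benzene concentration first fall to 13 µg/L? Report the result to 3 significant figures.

9.79 km

Mass balance: C = (65.60·0.5200 + 5.360·401.0) / 70.96 = 2183/70.96 = 30.77 µg/L.
8.2%/h lost → k = −ln(1 − 0.082) = 0.08556 h⁻¹.
Set 30.77·exp(−k·t) = 13 → t = ln(30.77/13)/k = 36250 s = 10.07 h.
Distance = v·t = 0.27·36250 = 9788 m = 9.788 km.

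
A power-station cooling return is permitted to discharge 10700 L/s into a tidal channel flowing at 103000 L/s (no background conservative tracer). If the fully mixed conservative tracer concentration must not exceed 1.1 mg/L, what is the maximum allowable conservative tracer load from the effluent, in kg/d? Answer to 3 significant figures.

10800 kg/d

Mass balance at the limit: 103000·0 + 10700·Cₑ = 113700·1.1 → Cₑ = 11.69 mg/L.
10700 L/s = 10.70 m³/s. Load = 10.70 m³/s × 11.69 g/m³ × 86 400 s/d = 10810 kg/d.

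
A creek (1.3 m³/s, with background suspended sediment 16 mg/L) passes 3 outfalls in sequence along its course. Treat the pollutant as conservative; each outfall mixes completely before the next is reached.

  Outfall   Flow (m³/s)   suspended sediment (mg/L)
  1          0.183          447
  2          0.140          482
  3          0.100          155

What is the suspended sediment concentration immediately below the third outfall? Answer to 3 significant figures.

108 mg/L

Outfall 1: combined Q = 1.483 m³/s; C = (1.300·16.00 + 0.1830·447.0)/1.483 = 69.18 mg/L.
Outfall 2: combined Q = 1.623 m³/s; C = (1.483·69.18 + 0.1400·482.0)/1.623 = 104.8 mg/L.
Outfall 3: combined Q = 1.723 m³/s; C = (1.623·104.8 + 0.1000·155.0)/1.723 = 107.7 mg/L.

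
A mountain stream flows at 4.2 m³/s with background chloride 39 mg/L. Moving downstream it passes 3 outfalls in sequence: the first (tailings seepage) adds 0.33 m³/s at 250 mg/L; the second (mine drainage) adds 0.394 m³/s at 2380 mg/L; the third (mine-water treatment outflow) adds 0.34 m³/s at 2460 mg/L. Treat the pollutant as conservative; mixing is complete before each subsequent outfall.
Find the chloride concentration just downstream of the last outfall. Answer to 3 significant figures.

384 mg/L

After outfall 1: Q = 4.200 + 0.3300 = 4.530 m³/s; C = (4.200·39.00 + 0.3300·250.0)/4.530 = 54.37 mg/L.
After outfall 2: Q = 4.530 + 0.3940 = 4.924 m³/s; C = (4.530·54.37 + 0.3940·2380)/4.924 = 240.5 mg/L.
After outfall 3: Q = 4.924 + 0.3400 = 5.264 m³/s; C = (4.924·240.5 + 0.3400·2460)/5.264 = 383.8 mg/L.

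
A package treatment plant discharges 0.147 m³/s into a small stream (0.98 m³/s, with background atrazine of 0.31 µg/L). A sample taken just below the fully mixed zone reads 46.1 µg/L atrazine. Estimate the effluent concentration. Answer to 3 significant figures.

351 µg/L

Mass balance: 0.9800·0.3100 + 0.1470·Cₑ = 1.127·46.10
→ Cₑ = (1.127·46.10 − 0.9800·0.3100) / 0.1470 = 351.4 µg/L.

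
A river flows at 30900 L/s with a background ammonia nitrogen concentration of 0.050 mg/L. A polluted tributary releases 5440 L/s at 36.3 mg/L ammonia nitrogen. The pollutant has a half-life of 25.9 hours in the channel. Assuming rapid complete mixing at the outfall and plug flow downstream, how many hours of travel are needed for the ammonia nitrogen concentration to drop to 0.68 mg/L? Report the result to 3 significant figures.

After mixing, C = (30900·0.05000 + 5440·36.30) / 36340 = 199000/36340 = 5.477 mg/L.
Half-life 25.9 h → k = ln 2 / 25.9 = 0.02676 h⁻¹ = 0.6423 d⁻¹.
5.477·exp(−k·t) = 0.68 → t = ln(5.477/0.68)/k = 280600 s = 77.95 h.

78.0 h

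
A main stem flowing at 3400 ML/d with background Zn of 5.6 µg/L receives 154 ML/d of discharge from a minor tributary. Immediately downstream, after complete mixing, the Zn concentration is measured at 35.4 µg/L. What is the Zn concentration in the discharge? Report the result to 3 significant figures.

693 µg/L

Mass balance: 3400·5.600 + 154.0·Cₑ = 3554·35.40
→ Cₑ = (3554·35.40 − 3400·5.600) / 154.0 = 693.3 µg/L.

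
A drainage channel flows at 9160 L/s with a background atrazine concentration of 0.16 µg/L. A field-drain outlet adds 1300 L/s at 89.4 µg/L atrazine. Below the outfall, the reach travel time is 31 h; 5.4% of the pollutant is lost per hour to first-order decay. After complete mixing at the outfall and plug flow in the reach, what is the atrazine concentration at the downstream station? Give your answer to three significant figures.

2.01 µg/L

Flow-weighted average: C = (9160·0.1600 + 1300·89.40) / 10460 = 117700/10460 = 11.25 µg/L.
5.4%/h lost → k = −ln(1 − 0.054) = 0.05551 h⁻¹.
First-order decay: C = 11.25·exp(−k·t) = 11.25·0.1789 = 2.013 µg/L.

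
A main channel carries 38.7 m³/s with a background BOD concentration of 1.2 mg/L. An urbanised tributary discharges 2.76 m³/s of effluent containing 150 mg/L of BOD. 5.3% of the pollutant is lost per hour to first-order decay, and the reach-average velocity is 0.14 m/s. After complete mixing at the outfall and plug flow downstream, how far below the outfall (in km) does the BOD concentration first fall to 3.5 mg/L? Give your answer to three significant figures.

10.7 km

Mass balance: C = (38.70·1.200 + 2.760·150.0) / 41.46 = 460.4/41.46 = 11.11 mg/L.
5.3%/h lost → k = −ln(1 − 0.053) = 0.05446 h⁻¹.
Set 11.11·exp(−k·t) = 3.5 → t = ln(11.11/3.5)/k = 76330 s = 21.20 h.
Distance = v·t = 0.14·76330 = 10690 m = 10.69 km.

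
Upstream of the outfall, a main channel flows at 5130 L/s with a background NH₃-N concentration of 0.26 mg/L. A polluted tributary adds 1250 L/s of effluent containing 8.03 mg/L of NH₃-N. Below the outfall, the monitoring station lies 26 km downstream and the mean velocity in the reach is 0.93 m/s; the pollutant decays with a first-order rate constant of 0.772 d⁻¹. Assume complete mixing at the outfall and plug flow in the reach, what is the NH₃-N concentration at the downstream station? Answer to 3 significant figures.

After mixing, C = (5130·0.2600 + 1250·8.030) / 6380 = 11370/6380 = 1.782 mg/L.
Travel time t = 26·1000 / 0.93 = 27960 s = 7.766 h.
First-order decay: C = 1.782·exp(−k·t) = 1.782·0.7790 = 1.388 mg/L.

1.39 mg/L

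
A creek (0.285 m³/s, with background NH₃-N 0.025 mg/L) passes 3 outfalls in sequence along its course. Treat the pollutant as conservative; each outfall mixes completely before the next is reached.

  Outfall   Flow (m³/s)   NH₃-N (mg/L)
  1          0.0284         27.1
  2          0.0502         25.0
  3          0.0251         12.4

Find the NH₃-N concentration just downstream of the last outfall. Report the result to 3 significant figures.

After outfall 1: Q = 0.2850 + 0.02840 = 0.3134 m³/s; C = (0.2850·0.02500 + 0.02840·27.10)/0.3134 = 2.479 mg/L.
After outfall 2: Q = 0.3134 + 0.05020 = 0.3636 m³/s; C = (0.3134·2.479 + 0.05020·25.00)/0.3636 = 5.588 mg/L.
After outfall 3: Q = 0.3636 + 0.02510 = 0.3887 m³/s; C = (0.3636·5.588 + 0.02510·12.40)/0.3887 = 6.028 mg/L.

6.03 mg/L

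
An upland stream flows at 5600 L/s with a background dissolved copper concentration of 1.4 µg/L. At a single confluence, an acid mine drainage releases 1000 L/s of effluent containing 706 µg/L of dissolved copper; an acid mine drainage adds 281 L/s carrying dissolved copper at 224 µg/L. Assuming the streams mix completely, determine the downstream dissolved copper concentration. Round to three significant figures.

Mass balance: C = (5600·1.400 + 1000·706.0 + 281.0·224.0) / 6881 = 776800/6881 = 112.9 µg/L.

113 µg/L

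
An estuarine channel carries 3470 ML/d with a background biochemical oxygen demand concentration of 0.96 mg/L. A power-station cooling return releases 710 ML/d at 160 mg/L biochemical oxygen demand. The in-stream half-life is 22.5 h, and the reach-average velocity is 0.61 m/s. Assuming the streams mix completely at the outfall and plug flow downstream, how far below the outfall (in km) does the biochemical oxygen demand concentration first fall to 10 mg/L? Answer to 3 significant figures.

After mixing, C = (3470·0.9600 + 710.0·160.0) / 4180 = 116900/4180 = 27.97 mg/L.
Half-life 22.5 h → k = ln 2 / 22.5 = 0.03081 h⁻¹ = 0.7394 d⁻¹.
Set 27.97·exp(−k·t) = 10 → t = ln(27.97/10)/k = 120200 s = 33.39 h.
Distance = v·t = 0.61·120200 = 73330 m = 73.33 km.

73.3 km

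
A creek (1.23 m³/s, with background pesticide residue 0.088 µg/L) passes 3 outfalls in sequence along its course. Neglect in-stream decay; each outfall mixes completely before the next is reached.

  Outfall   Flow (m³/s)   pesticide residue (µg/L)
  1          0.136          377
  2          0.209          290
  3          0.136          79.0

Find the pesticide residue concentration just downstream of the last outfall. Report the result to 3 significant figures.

71.7 µg/L

Below outfall 1: Q → 1.366 m³/s, C = (1.230·0.08800 + 0.1360·377.0)/1.366 = 37.61 µg/L.
Below outfall 2: Q → 1.575 m³/s, C = (1.366·37.61 + 0.2090·290.0)/1.575 = 71.10 µg/L.
Below outfall 3: Q → 1.711 m³/s, C = (1.575·71.10 + 0.1360·79.00)/1.711 = 71.73 µg/L.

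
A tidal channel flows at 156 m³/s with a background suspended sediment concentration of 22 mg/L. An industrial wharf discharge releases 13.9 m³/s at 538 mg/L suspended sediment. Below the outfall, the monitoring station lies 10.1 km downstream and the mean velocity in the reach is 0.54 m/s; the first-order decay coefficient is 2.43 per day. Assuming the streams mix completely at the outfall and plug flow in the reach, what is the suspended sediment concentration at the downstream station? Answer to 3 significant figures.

37.9 mg/L

Mass balance: C = (156.0·22.00 + 13.90·538.0) / 169.9 = 10910/169.9 = 64.22 mg/L.
Travel time t = 10.1·1000 / 0.54 = 18700 s = 5.195 h.
Applying C = C₀e^(−kt): 64.22 × 0.5909 = 37.95 mg/L.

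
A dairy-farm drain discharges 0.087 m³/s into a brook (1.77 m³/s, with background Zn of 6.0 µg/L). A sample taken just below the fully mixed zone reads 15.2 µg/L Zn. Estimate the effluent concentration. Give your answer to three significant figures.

202 µg/L

Mass balance: 1.770·6.000 + 0.08700·Cₑ = 1.857·15.20
→ Cₑ = (1.857·15.20 − 1.770·6.000) / 0.08700 = 202.4 µg/L.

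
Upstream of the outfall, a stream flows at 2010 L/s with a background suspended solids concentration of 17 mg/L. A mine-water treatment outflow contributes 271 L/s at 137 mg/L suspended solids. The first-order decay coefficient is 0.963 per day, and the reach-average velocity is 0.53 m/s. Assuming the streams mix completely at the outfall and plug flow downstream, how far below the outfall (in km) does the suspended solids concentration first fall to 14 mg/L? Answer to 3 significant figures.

After mixing, C = (2010·17.00 + 271.0·137.0) / 2281 = 71300/2281 = 31.26 mg/L.
Set 31.26·exp(−k·t) = 14 → t = ln(31.26/14)/k = 72060 s = 20.02 h.
Distance = v·t = 0.53·72060 = 38190 m = 38.19 km.

38.2 km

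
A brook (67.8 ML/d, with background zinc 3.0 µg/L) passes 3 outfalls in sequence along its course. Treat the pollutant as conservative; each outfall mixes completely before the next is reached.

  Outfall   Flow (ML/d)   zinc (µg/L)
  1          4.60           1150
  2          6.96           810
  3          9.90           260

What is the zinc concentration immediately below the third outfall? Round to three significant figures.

After outfall 1: Q = 67.80 + 4.600 = 72.40 ML/d; C = (67.80·3.000 + 4.600·1150)/72.40 = 75.88 µg/L.
After outfall 2: Q = 72.40 + 6.960 = 79.36 ML/d; C = (72.40·75.88 + 6.960·810.0)/79.36 = 140.3 µg/L.
After outfall 3: Q = 79.36 + 9.900 = 89.26 ML/d; C = (79.36·140.3 + 9.900·260.0)/89.26 = 153.5 µg/L.

154 µg/L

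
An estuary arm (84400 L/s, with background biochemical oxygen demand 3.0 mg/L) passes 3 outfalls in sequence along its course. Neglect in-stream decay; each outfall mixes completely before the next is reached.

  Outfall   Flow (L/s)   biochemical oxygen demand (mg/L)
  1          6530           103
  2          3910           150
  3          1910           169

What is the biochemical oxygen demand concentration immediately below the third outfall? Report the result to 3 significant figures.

19.0 mg/L

After outfall 1: Q = 84400 + 6530 = 90930 L/s; C = (84400·3.000 + 6530·103.0)/90930 = 10.18 mg/L.
After outfall 2: Q = 90930 + 3910 = 94840 L/s; C = (90930·10.18 + 3910·150.0)/94840 = 15.95 mg/L.
After outfall 3: Q = 94840 + 1910 = 96750 L/s; C = (94840·15.95 + 1910·169.0)/96750 = 18.97 mg/L.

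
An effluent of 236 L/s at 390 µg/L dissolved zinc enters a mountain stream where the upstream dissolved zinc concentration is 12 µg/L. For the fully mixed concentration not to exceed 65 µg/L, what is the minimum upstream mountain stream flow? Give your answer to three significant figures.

Set C_mix = 65: (Q·12.00 + 236.0·390.0) / (Q + 236.0) = 65
→ Q = 236.0·(390.0 − 65)/(65 − 12.00) = 1447 L/s.

1450 L/s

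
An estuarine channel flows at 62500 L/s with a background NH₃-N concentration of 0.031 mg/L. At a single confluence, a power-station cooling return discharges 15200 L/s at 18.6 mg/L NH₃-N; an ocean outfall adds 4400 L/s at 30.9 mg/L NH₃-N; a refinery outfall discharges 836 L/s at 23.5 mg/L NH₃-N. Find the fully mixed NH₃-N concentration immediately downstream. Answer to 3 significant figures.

5.31 mg/L

After mixing, C = (62500·0.03100 + 15200·18.60 + 4400·30.90 + 836.0·23.50) / 82940 = 440300/82940 = 5.308 mg/L.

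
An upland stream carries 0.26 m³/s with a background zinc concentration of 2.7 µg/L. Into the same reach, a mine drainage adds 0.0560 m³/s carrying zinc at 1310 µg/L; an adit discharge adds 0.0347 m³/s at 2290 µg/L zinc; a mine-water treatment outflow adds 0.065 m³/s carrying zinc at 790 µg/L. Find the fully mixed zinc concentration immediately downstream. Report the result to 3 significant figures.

493 µg/L

After mixing, C = (0.2600·2.700 + 0.05600·1310 + 0.03470·2290 + 0.06500·790.0) / 0.4157 = 204.9/0.4157 = 492.8 µg/L.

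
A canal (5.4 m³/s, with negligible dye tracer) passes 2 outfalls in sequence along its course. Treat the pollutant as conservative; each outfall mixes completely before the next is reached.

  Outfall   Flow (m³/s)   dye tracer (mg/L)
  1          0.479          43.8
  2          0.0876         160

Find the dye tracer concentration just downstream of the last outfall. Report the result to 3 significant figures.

5.87 mg/L

After outfall 1: Q = 5.400 + 0.4790 = 5.879 m³/s; C = (5.400·0 + 0.4790·43.80)/5.879 = 3.569 mg/L.
After outfall 2: Q = 5.879 + 0.08760 = 5.967 m³/s; C = (5.879·3.569 + 0.08760·160.0)/5.967 = 5.865 mg/L.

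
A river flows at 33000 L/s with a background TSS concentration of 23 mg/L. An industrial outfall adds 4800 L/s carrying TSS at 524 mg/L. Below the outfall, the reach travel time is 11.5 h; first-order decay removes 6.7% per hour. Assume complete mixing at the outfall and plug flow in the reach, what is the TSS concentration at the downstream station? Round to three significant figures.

Mixed concentration C = ΣQC/ΣQ = (33000·23.00 + 4800·524.0) / 37800 = 3274000/37800 = 86.62 mg/L.
6.7%/h lost → k = −ln(1 − 0.067) = 0.06935 h⁻¹.
First-order decay: C = 86.62·exp(−k·t) = 86.62·0.4504 = 39.02 mg/L.

39.0 mg/L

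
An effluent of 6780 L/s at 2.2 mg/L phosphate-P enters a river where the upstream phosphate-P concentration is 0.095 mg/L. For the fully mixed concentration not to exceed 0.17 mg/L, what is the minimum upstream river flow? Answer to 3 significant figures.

184000 L/s

Set C_mix = 0.17: (Q·0.09500 + 6780·2.200) / (Q + 6780) = 0.17
→ Q = 6780·(2.200 − 0.17)/(0.17 − 0.09500) = 183500 L/s.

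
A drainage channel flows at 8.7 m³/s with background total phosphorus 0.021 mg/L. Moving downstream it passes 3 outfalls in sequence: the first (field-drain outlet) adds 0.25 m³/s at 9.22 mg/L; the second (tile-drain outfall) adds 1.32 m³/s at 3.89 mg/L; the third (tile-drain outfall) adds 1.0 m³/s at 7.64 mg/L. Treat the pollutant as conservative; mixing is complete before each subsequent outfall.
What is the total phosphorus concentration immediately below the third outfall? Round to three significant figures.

1.35 mg/L

Below outfall 1: Q → 8.950 m³/s, C = (8.700·0.02100 + 0.2500·9.220)/8.950 = 0.2780 mg/L.
Below outfall 2: Q → 10.27 m³/s, C = (8.950·0.2780 + 1.320·3.890)/10.27 = 0.7422 mg/L.
Below outfall 3: Q → 11.27 m³/s, C = (10.27·0.7422 + 1.000·7.640)/11.27 = 1.354 mg/L.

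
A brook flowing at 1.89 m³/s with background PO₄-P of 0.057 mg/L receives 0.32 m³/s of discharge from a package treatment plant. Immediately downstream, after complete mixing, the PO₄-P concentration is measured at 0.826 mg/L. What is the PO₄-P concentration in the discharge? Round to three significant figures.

Mass balance: 1.890·0.05700 + 0.3200·Cₑ = 2.210·0.8260
→ Cₑ = (2.210·0.8260 − 1.890·0.05700) / 0.3200 = 5.368 mg/L.

5.37 mg/L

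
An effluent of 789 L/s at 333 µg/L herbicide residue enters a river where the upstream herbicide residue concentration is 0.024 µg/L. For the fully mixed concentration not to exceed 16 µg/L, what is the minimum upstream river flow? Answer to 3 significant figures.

15700 L/s

Set C_mix = 16: (Q·0.02400 + 789.0·333.0) / (Q + 789.0) = 16
→ Q = 789.0·(333.0 − 16)/(16 − 0.02400) = 15660 L/s.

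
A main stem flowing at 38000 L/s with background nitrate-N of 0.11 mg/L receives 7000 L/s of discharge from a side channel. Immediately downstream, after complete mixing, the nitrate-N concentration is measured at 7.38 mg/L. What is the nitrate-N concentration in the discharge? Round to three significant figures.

Mass balance: 38000·0.1100 + 7000·Cₑ = 45000·7.380
→ Cₑ = (45000·7.380 − 38000·0.1100) / 7000 = 46.85 mg/L.

46.8 mg/L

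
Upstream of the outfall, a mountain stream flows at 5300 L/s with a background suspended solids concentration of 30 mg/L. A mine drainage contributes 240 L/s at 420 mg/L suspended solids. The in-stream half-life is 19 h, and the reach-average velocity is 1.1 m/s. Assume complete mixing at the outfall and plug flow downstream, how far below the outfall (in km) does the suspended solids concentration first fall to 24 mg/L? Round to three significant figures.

Flow-weighted average: C = (5300·30.00 + 240.0·420.0) / 5540 = 259800/5540 = 46.90 mg/L.
Half-life 19 h → k = ln 2 / 19 = 0.03648 h⁻¹ = 0.8756 d⁻¹.
Set 46.90·exp(−k·t) = 24 → t = ln(46.90/24)/k = 66100 s = 18.36 h.
Distance = v·t = 1.1·66100 = 72710 m = 72.71 km.

72.7 km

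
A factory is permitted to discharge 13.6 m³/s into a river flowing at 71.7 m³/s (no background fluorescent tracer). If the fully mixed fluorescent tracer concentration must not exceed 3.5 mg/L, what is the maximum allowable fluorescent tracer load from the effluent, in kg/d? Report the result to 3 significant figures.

Mass balance at the limit: 71.70·0 + 13.60·Cₑ = 85.30·3.5 → Cₑ = 21.95 mg/L.
Load = 13.60 m³/s × 21.95 g/m³ × 86 400 s/d = 25790 kg/d.

25800 kg/d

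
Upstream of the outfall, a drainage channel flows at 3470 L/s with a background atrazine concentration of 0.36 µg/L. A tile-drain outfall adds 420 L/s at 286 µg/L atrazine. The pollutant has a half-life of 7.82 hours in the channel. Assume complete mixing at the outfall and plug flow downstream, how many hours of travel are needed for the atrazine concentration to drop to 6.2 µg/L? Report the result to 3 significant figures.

Mass balance: C = (3470·0.3600 + 420.0·286.0) / 3890 = 121400/3890 = 31.20 µg/L.
Half-life 7.82 h → k = ln 2 / 7.82 = 0.08864 h⁻¹ = 2.127 d⁻¹.
31.20·exp(−k·t) = 6.2 → t = ln(31.20/6.2)/k = 65630 s = 18.23 h.

18.2 h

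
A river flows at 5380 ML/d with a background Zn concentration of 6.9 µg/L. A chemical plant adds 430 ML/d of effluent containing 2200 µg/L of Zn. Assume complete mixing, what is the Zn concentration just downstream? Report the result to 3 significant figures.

169 µg/L

Mixed concentration C = ΣQC/ΣQ = (5380·6.900 + 430.0·2200) / 5810 = 983100/5810 = 169.2 µg/L.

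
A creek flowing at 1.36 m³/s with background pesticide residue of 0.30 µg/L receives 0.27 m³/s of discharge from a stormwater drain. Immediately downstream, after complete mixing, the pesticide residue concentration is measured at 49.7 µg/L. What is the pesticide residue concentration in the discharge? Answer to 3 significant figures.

299 µg/L

Mass balance: 1.360·0.3000 + 0.2700·Cₑ = 1.630·49.70
→ Cₑ = (1.630·49.70 − 1.360·0.3000) / 0.2700 = 298.5 µg/L.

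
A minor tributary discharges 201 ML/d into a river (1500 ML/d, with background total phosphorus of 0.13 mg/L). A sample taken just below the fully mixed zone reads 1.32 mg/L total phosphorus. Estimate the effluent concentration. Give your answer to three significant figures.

Mass balance: 1500·0.1300 + 201.0·Cₑ = 1701·1.320
→ Cₑ = (1701·1.320 − 1500·0.1300) / 201.0 = 10.20 mg/L.

10.2 mg/L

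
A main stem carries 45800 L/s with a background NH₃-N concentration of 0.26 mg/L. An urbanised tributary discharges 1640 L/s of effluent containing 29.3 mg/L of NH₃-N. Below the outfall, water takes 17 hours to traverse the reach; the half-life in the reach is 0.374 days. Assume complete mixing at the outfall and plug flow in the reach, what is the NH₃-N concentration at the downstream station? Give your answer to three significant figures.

0.340 mg/L

Mixed concentration C = ΣQC/ΣQ = (45800·0.2600 + 1640·29.30) / 47440 = 59960/47440 = 1.264 mg/L.
Half-life 0.374 d → k = ln 2 / 0.374 = 1.853 d⁻¹.
Decay over the reach: 1.264·exp(−kt) = 1.264·0.2691 = 0.3401 mg/L.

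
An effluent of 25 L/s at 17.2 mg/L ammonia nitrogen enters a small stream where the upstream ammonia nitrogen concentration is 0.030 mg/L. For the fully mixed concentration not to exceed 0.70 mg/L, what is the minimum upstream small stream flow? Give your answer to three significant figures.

Set C_mix = 0.70: (Q·0.03000 + 25.00·17.20) / (Q + 25.00) = 0.70
→ Q = 25.00·(17.20 − 0.70)/(0.70 − 0.03000) = 615.7 L/s.

616 L/s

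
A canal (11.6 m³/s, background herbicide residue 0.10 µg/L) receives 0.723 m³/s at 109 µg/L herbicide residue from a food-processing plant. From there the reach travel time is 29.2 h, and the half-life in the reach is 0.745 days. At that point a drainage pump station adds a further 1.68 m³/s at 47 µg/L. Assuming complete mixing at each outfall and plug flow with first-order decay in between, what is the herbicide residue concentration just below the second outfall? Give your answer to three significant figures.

After mixing, C = (11.60·0.1000 + 0.7230·109.0) / 12.32 = 79.97/12.32 = 6.489 µg/L; combined flow 12.32 m³/s.
Half-life 0.745 d → k = ln 2 / 0.745 = 0.9304 d⁻¹.
Applying C = C₀e^(−kt): 6.489 × 0.3224 = 2.092 µg/L.
Second outfall: C = (12.32·2.092 + 1.680·47.00)/14.00 = 7.480 µg/L.

7.48 µg/L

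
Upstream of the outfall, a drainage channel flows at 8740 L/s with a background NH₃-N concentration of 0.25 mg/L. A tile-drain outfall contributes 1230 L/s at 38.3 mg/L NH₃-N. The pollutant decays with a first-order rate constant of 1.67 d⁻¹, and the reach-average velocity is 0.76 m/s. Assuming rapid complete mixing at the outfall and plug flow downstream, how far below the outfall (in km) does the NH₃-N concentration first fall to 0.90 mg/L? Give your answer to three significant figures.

67.0 km

After mixing, C = (8740·0.2500 + 1230·38.30) / 9970 = 49290/9970 = 4.944 mg/L.
Set 4.944·exp(−k·t) = 0.90 → t = ln(4.944/0.90)/k = 88140 s = 24.48 h.
Distance = v·t = 0.76·88140 = 66980 m = 66.98 km.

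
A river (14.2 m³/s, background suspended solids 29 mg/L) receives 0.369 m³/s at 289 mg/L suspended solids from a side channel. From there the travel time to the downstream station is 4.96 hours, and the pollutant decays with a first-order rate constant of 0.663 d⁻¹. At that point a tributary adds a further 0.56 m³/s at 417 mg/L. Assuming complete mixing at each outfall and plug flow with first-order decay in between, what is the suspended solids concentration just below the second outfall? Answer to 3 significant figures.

45.3 mg/L

Conservation of mass: C = (14.20·29.00 + 0.3690·289.0) / 14.57 = 518.4/14.57 = 35.59 mg/L; combined flow 14.57 m³/s.
First-order decay: C = 35.59·exp(−k·t) = 35.59·0.8720 = 31.03 mg/L.
At the second outfall, C = (14.57·31.03 + 0.5600·417.0) / (14.57 + 0.5600) = 45.32 mg/L.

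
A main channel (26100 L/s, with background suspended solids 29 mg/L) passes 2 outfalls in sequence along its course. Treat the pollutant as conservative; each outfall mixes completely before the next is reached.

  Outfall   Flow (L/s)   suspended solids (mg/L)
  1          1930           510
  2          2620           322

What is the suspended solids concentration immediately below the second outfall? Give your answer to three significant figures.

Below outfall 1: Q → 28030 L/s, C = (26100·29.00 + 1930·510.0)/28030 = 62.12 mg/L.
Below outfall 2: Q → 30650 L/s, C = (28030·62.12 + 2620·322.0)/30650 = 84.33 mg/L.

84.3 mg/L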